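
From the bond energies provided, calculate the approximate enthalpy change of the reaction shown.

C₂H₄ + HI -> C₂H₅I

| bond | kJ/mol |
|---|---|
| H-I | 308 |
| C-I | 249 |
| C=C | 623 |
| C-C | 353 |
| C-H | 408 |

Bonds broken (reactants):
  C-H: 4 × 408 = 1632
  C=C: 1 × 623 = 623
  H-I: 1 × 308 = 308
  Σ(broken) = 2563 kJ
Bonds formed (products):
  C-C: 1 × 353 = 353
  C-H: 5 × 408 = 2040
  C-I: 1 × 249 = 249
  Σ(formed) = 2642 kJ
ΔH = Σ(broken) − Σ(formed) = 2563 − 2642 = −79 kJ

ΔH ≈ −79 kJ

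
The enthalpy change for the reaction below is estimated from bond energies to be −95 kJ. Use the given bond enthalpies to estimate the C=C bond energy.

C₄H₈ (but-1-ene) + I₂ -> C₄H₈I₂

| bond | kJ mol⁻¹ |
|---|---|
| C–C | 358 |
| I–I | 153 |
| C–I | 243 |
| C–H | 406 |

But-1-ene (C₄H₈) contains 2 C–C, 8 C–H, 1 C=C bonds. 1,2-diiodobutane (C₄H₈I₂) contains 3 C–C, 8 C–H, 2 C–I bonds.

D(C=C) ≈ 596 kJ/mol

Let D be the C=C bond energy.
Σ(broken) = 2×358 + 8×406 + 1×D + 1×153 = 4117 + D
Σ(formed) = 3×358 + 8×406 + 2×243 = 4808
ΔH = Σ(broken) − Σ(formed) = (4117 + D) − (4808) = −691 + D
Setting this equal to −95 kJ gives D = 596 kJ/mol.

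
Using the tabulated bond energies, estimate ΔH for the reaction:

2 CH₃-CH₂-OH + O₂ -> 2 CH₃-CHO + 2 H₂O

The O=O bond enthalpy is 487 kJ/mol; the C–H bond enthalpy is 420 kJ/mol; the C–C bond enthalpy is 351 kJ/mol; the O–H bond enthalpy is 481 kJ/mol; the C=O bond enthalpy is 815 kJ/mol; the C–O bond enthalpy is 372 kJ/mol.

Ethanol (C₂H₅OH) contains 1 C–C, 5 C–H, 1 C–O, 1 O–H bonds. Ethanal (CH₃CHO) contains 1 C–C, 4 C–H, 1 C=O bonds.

ΔH ≈ −521 kJ

Bonds broken (reactants):
  C–C: 2 × 351 = 702
  C–H: 10 × 420 = 4200
  C–O: 2 × 372 = 744
  O–H: 2 × 481 = 962
  O=O: 1 × 487 = 487
  Σ(broken) = 7095 kJ
Bonds formed (products):
  C–C: 2 × 351 = 702
  C–H: 8 × 420 = 3360
  C=O: 2 × 815 = 1630
  O–H: 4 × 481 = 1924
  Σ(formed) = 7616 kJ
ΔH = Σ(broken) − Σ(formed) = 7095 − 7616 = −521 kJ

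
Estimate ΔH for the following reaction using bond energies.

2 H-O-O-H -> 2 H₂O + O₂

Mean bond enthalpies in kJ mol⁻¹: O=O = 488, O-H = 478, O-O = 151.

ΔH ≈ −186 kJ

Bonds broken (reactants):
  O-H: 4 × 478 = 1912
  O-O: 2 × 151 = 302
  Σ(broken) = 2214 kJ
Bonds formed (products):
  O-H: 4 × 478 = 1912
  O=O: 1 × 488 = 488
  Σ(formed) = 2400 kJ
ΔH = Σ(broken) − Σ(formed) = 2214 − 2400 = −186 kJ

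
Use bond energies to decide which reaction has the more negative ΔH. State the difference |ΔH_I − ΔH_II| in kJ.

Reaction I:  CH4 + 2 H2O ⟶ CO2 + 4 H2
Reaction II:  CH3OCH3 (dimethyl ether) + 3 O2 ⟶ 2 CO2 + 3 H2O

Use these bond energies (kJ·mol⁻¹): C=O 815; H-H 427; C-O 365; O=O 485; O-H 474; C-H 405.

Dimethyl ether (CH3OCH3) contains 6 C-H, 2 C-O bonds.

Reaction I:
  Bonds broken (reactants):
    C-H: 4 × 405 = 1620
    O-H: 4 × 474 = 1896
    Σ(broken) = 3516 kJ
  Bonds formed (products):
    C=O: 2 × 815 = 1630
    H-H: 4 × 427 = 1708
    Σ(formed) = 3338 kJ
  ΔH_I = 3516 − 3338 = +178 kJ
Reaction II:
  Bonds broken (reactants):
    C-H: 6 × 405 = 2430
    C-O: 2 × 365 = 730
    O=O: 3 × 485 = 1455
    Σ(broken) = 4615 kJ
  Bonds formed (products):
    C=O: 4 × 815 = 3260
    O-H: 6 × 474 = 2844
    Σ(formed) = 6104 kJ
  ΔH_II = 4615 − 6104 = −1489 kJ
ΔH_I − ΔH_II = +1667 kJ, so reaction II has the more negative ΔH; |ΔH_I − ΔH_II| = 1667 kJ.

Reaction II, by 1667 kJ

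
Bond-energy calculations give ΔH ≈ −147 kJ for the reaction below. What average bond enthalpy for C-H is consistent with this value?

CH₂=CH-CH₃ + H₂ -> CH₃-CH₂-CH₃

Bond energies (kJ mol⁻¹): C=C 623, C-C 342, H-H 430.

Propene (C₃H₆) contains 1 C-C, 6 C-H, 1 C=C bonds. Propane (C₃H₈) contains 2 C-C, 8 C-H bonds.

D(C-H) ≈ 429 kJ/mol

Let D be the C-H bond energy.
Σ(broken) = 1×342 + 6×D + 1×623 + 1×430 = 1395 + 6D
Σ(formed) = 2×342 + 8×D = 684 + 8D
ΔH = Σ(broken) − Σ(formed) = (1395 + 6D) − (684 + 8D) = +711 − 2D
Setting this equal to −147 kJ gives 2D = 858, so D = 429 kJ/mol.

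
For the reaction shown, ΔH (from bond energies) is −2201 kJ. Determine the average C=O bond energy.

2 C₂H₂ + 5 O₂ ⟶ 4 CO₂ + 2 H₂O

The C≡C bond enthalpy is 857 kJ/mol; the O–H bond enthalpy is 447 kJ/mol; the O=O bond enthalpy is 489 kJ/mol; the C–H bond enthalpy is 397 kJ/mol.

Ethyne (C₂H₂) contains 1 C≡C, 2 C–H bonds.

Let D be the C=O bond energy.
Σ(broken) = 2×857 + 4×397 + 5×489 = 5747
Σ(formed) = 8×D + 4×447 = 1788 + 8D
ΔH = Σ(broken) − Σ(formed) = (5747) − (1788 + 8D) = +3959 − 8D
Setting this equal to −2201 kJ gives 8D = 6160, so D = 770 kJ/mol.

D(C=O) ≈ 770 kJ/mol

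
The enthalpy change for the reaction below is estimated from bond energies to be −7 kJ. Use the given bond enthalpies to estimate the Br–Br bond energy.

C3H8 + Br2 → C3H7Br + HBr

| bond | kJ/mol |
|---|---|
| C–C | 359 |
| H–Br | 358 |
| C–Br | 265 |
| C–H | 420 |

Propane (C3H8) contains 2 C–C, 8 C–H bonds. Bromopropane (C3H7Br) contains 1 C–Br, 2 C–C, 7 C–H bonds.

D(Br–Br) ≈ 196 kJ/mol

Let D be the Br–Br bond energy.
Σ(broken) = 1×D + 2×359 + 8×420 = 4078 + D
Σ(formed) = 1×265 + 2×359 + 7×420 + 1×358 = 4281
ΔH = Σ(broken) − Σ(formed) = (4078 + D) − (4281) = −203 + D
Setting this equal to −7 kJ gives D = 196 kJ/mol.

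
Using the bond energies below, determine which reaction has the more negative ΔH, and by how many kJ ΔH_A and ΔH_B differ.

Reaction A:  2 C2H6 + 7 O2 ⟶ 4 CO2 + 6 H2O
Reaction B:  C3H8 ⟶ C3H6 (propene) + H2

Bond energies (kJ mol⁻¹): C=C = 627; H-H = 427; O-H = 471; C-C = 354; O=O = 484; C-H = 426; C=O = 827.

Reaction A, by 3212 kJ

Reaction A:
  Bonds broken (reactants):
    C-C: 2 × 354 = 708
    C-H: 12 × 426 = 5112
    O=O: 7 × 484 = 3388
    Σ(broken) = 9208 kJ
  Bonds formed (products):
    C=O: 8 × 827 = 6616
    O-H: 12 × 471 = 5652
    Σ(formed) = 12268 kJ
  ΔH_A = 9208 − 12268 = −3060 kJ
Reaction B:
  Bonds broken (reactants):
    C-C: 2 × 354 = 708
    C-H: 8 × 426 = 3408
    Σ(broken) = 4116 kJ
  Bonds formed (products):
    C-C: 1 × 354 = 354
    C-H: 6 × 426 = 2556
    C=C: 1 × 627 = 627
    H-H: 1 × 427 = 427
    Σ(formed) = 3964 kJ
  ΔH_B = 4116 − 3964 = +152 kJ
ΔH_A − ΔH_B = −3212 kJ, so reaction A has the more negative ΔH; |ΔH_A − ΔH_B| = 3212 kJ.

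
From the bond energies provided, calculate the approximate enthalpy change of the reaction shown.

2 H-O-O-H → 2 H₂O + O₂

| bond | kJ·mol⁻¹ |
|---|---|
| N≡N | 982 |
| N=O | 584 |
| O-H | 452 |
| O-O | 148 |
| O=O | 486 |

ΔH ≈ −190 kJ

Bonds broken (reactants):
  O-H: 4 × 452 = 1808
  O-O: 2 × 148 = 296
  Σ(broken) = 2104 kJ
Bonds formed (products):
  O-H: 4 × 452 = 1808
  O=O: 1 × 486 = 486
  Σ(formed) = 2294 kJ
ΔH = Σ(broken) − Σ(formed) = 2104 − 2294 = −190 kJ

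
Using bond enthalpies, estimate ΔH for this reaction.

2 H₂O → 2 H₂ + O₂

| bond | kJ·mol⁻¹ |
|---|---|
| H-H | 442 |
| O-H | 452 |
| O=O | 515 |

ΔH ≈ +409 kJ

Bonds broken (reactants):
  O-H: 4 × 452 = 1808
  Σ(broken) = 1808 kJ
Bonds formed (products):
  H-H: 2 × 442 = 884
  O=O: 1 × 515 = 515
  Σ(formed) = 1399 kJ
ΔH = Σ(broken) − Σ(formed) = 1808 − 1399 = +409 kJ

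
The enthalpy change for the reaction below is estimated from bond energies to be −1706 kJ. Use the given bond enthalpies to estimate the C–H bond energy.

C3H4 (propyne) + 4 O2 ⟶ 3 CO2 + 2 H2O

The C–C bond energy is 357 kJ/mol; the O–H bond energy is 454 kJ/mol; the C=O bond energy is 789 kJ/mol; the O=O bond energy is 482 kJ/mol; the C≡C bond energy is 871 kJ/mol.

D(C–H) ≈ 422 kJ/mol

Let D be the C–H bond energy.
Σ(broken) = 1×871 + 1×357 + 4×D + 4×482 = 3156 + 4D
Σ(formed) = 6×789 + 4×454 = 6550
ΔH = Σ(broken) − Σ(formed) = (3156 + 4D) − (6550) = −3394 + 4D
Setting this equal to −1706 kJ gives 4D = 1688, so D = 422 kJ/mol.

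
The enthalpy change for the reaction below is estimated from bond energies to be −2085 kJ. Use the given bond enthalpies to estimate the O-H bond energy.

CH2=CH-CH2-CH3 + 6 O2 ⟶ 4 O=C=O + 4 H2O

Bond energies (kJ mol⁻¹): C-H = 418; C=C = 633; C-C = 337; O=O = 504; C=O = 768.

D(O-H) ≈ 452 kJ/mol

Let D be the O-H bond energy.
Σ(broken) = 2×337 + 8×418 + 1×633 + 6×504 = 7675
Σ(formed) = 8×768 + 8×D = 6144 + 8D
ΔH = Σ(broken) − Σ(formed) = (7675) − (6144 + 8D) = +1531 − 8D
Setting this equal to −2085 kJ gives 8D = 3616, so D = 452 kJ/mol.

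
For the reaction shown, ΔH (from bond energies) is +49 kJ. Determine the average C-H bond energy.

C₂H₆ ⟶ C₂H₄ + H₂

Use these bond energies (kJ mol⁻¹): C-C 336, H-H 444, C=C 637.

D(C-H) ≈ 397 kJ/mol

Let D be the C-H bond energy.
Σ(broken) = 1×336 + 6×D = 336 + 6D
Σ(formed) = 4×D + 1×637 + 1×444 = 1081 + 4D
ΔH = Σ(broken) − Σ(formed) = (336 + 6D) − (1081 + 4D) = −745 + 2D
Setting this equal to +49 kJ gives 2D = 794, so D = 397 kJ/mol.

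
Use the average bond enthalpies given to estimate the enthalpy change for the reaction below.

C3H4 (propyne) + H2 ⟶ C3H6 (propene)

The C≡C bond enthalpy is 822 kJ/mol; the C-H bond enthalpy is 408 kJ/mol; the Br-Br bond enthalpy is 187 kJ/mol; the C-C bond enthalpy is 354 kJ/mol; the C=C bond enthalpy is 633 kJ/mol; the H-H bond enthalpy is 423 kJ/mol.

Bonds broken (reactants):
  C≡C: 1 × 822 = 822
  C-C: 1 × 354 = 354
  C-H: 4 × 408 = 1632
  H-H: 1 × 423 = 423
  Σ(broken) = 3231 kJ
Bonds formed (products):
  C-C: 1 × 354 = 354
  C-H: 6 × 408 = 2448
  C=C: 1 × 633 = 633
  Σ(formed) = 3435 kJ
ΔH = Σ(broken) − Σ(formed) = 3231 − 3435 = −204 kJ

ΔH ≈ −204 kJ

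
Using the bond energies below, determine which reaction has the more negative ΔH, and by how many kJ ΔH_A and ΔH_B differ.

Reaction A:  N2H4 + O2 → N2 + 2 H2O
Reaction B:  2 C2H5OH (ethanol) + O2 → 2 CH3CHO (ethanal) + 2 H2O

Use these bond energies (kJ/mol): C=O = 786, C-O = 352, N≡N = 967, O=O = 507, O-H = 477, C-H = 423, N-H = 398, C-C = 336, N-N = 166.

Reaction A:
  Bonds broken (reactants):
    N-H: 4 × 398 = 1592
    N-N: 1 × 166 = 166
    O=O: 1 × 507 = 507
    Σ(broken) = 2265 kJ
  Bonds formed (products):
    N≡N: 1 × 967 = 967
    O-H: 4 × 477 = 1908
    Σ(formed) = 2875 kJ
  ΔH_A = 2265 − 2875 = −610 kJ
Reaction B:
  Bonds broken (reactants):
    C-C: 2 × 336 = 672
    C-H: 10 × 423 = 4230
    C-O: 2 × 352 = 704
    O-H: 2 × 477 = 954
    O=O: 1 × 507 = 507
    Σ(broken) = 7067 kJ
  Bonds formed (products):
    C-C: 2 × 336 = 672
    C-H: 8 × 423 = 3384
    C=O: 2 × 786 = 1572
    O-H: 4 × 477 = 1908
    Σ(formed) = 7536 kJ
  ΔH_B = 7067 − 7536 = −469 kJ
ΔH_A − ΔH_B = −141 kJ, so reaction A has the more negative ΔH; |ΔH_A − ΔH_B| = 141 kJ.

Reaction A, by 141 kJ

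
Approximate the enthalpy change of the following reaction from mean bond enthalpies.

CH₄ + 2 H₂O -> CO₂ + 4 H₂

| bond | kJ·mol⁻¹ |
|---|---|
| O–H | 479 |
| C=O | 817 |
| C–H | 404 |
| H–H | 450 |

ΔH ≈ +98 kJ

Bonds broken (reactants):
  C–H: 4 × 404 = 1616
  O–H: 4 × 479 = 1916
  Σ(broken) = 3532 kJ
Bonds formed (products):
  C=O: 2 × 817 = 1634
  H–H: 4 × 450 = 1800
  Σ(formed) = 3434 kJ
ΔH = Σ(broken) − Σ(formed) = 3532 − 3434 = +98 kJ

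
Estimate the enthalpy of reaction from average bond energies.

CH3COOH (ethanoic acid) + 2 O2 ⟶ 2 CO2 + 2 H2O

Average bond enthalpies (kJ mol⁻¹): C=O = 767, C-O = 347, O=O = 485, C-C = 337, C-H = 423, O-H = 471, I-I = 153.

ΔH ≈ −791 kJ

Bonds broken (reactants):
  C-C: 1 × 337 = 337
  C-H: 3 × 423 = 1269
  C-O: 1 × 347 = 347
  C=O: 1 × 767 = 767
  O-H: 1 × 471 = 471
  O=O: 2 × 485 = 970
  Σ(broken) = 4161 kJ
Bonds formed (products):
  C=O: 4 × 767 = 3068
  O-H: 4 × 471 = 1884
  Σ(formed) = 4952 kJ
ΔH = Σ(broken) − Σ(formed) = 4161 − 4952 = −791 kJ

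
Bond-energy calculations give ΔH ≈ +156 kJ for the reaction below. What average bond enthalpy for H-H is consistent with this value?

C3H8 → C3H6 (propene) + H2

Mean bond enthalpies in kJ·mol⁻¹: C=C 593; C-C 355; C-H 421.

D(H-H) ≈ 448 kJ/mol

Let D be the H-H bond energy.
Σ(broken) = 2×355 + 8×421 = 4078
Σ(formed) = 1×355 + 6×421 + 1×593 + 1×D = 3474 + D
ΔH = Σ(broken) − Σ(formed) = (4078) − (3474 + D) = +604 − D
Setting this equal to +156 kJ gives D = 448 kJ/mol.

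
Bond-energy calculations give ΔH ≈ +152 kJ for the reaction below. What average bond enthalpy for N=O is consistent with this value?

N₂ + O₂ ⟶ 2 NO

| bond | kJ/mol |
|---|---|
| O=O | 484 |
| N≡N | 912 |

Let D be the N=O bond energy.
Σ(broken) = 1×912 + 1×484 = 1396
Σ(formed) = 2×D = 2D
ΔH = Σ(broken) − Σ(formed) = (1396) − (2D) = +1396 − 2D
Setting this equal to +152 kJ gives 2D = 1244, so D = 622 kJ/mol.

D(N=O) ≈ 622 kJ/mol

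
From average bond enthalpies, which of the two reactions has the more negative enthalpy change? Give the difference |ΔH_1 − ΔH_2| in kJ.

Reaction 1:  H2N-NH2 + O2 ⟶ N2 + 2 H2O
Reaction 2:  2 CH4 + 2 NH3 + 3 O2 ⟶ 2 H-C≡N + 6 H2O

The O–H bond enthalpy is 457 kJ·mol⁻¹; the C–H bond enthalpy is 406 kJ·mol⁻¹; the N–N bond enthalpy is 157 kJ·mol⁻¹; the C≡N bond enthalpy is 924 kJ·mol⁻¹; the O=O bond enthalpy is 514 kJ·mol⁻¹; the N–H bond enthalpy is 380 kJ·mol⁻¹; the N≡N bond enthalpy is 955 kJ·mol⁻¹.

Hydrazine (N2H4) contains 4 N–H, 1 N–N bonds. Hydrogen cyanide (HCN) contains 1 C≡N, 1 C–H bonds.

Reaction 1:
  Bonds broken (reactants):
    N–H: 4 × 380 = 1520
    N–N: 1 × 157 = 157
    O=O: 1 × 514 = 514
    Σ(broken) = 2191 kJ
  Bonds formed (products):
    N≡N: 1 × 955 = 955
    O–H: 4 × 457 = 1828
    Σ(formed) = 2783 kJ
  ΔH_1 = 2191 − 2783 = −592 kJ
Reaction 2:
  Bonds broken (reactants):
    C–H: 8 × 406 = 3248
    N–H: 6 × 380 = 2280
    O=O: 3 × 514 = 1542
    Σ(broken) = 7070 kJ
  Bonds formed (products):
    C≡N: 2 × 924 = 1848
    C–H: 2 × 406 = 812
    O–H: 12 × 457 = 5484
    Σ(formed) = 8144 kJ
  ΔH_2 = 7070 − 8144 = −1074 kJ
ΔH_1 − ΔH_2 = +482 kJ, so reaction 2 has the more negative ΔH; |ΔH_1 − ΔH_2| = 482 kJ.

Reaction 2, by 482 kJ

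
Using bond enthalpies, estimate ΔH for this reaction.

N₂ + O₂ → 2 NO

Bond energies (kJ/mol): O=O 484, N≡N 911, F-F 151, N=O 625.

ΔH ≈ +145 kJ

Bonds broken (reactants):
  N≡N: 1 × 911 = 911
  O=O: 1 × 484 = 484
  Σ(broken) = 1395 kJ
Bonds formed (products):
  N=O: 2 × 625 = 1250
  Σ(formed) = 1250 kJ
ΔH = Σ(broken) − Σ(formed) = 1395 − 1250 = +145 kJ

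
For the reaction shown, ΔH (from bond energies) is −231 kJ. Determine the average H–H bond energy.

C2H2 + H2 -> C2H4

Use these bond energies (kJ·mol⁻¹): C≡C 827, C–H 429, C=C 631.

Let D be the H–H bond energy.
Σ(broken) = 1×827 + 2×429 + 1×D = 1685 + D
Σ(formed) = 4×429 + 1×631 = 2347
ΔH = Σ(broken) − Σ(formed) = (1685 + D) − (2347) = −662 + D
Setting this equal to −231 kJ gives D = 431 kJ/mol.

D(H–H) ≈ 431 kJ/mol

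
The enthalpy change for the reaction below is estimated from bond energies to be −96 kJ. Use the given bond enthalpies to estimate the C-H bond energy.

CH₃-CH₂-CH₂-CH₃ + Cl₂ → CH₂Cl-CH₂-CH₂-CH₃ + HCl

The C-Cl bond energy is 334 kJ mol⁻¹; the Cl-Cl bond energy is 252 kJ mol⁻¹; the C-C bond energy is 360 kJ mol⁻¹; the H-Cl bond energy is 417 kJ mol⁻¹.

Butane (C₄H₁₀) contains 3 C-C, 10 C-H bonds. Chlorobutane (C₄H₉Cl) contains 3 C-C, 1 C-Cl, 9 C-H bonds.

D(C-H) ≈ 403 kJ/mol

Let D be the C-H bond energy.
Σ(broken) = 3×360 + 10×D + 1×252 = 1332 + 10D
Σ(formed) = 3×360 + 1×334 + 9×D + 1×417 = 1831 + 9D
ΔH = Σ(broken) − Σ(formed) = (1332 + 10D) − (1831 + 9D) = −499 + D
Setting this equal to −96 kJ gives D = 403 kJ/mol.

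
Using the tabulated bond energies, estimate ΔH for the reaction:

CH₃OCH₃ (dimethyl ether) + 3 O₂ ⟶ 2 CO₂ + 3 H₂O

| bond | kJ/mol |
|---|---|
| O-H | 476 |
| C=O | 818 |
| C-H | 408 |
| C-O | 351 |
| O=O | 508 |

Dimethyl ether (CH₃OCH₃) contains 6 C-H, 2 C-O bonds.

Bonds broken (reactants):
  C-H: 6 × 408 = 2448
  C-O: 2 × 351 = 702
  O=O: 3 × 508 = 1524
  Σ(broken) = 4674 kJ
Bonds formed (products):
  C=O: 4 × 818 = 3272
  O-H: 6 × 476 = 2856
  Σ(formed) = 6128 kJ
ΔH = Σ(broken) − Σ(formed) = 4674 − 6128 = −1454 kJ

ΔH ≈ −1454 kJ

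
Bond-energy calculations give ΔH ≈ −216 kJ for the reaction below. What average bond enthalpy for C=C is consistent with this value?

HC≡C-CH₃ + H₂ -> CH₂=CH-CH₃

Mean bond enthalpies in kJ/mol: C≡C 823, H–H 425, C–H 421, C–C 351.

Let D be the C=C bond energy.
Σ(broken) = 1×823 + 1×351 + 4×421 + 1×425 = 3283
Σ(formed) = 1×351 + 6×421 + 1×D = 2877 + D
ΔH = Σ(broken) − Σ(formed) = (3283) − (2877 + D) = +406 − D
Setting this equal to −216 kJ gives D = 622 kJ/mol.

D(C=C) ≈ 622 kJ/mol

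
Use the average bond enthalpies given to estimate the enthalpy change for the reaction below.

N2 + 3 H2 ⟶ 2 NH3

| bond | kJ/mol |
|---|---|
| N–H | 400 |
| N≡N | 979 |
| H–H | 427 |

Bonds broken (reactants):
  H–H: 3 × 427 = 1281
  N≡N: 1 × 979 = 979
  Σ(broken) = 2260 kJ
Bonds formed (products):
  N–H: 6 × 400 = 2400
  Σ(formed) = 2400 kJ
ΔH = Σ(broken) − Σ(formed) = 2260 − 2400 = −140 kJ

ΔH ≈ −140 kJ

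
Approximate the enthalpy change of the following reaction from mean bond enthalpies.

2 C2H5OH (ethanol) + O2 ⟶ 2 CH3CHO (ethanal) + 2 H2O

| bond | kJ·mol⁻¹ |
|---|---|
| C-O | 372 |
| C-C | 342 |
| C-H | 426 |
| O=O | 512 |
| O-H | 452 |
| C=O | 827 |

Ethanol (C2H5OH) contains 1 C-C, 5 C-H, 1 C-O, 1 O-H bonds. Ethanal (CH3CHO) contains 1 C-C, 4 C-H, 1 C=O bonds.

ΔH ≈ −450 kJ

Bonds broken (reactants):
  C-C: 2 × 342 = 684
  C-H: 10 × 426 = 4260
  C-O: 2 × 372 = 744
  O-H: 2 × 452 = 904
  O=O: 1 × 512 = 512
  Σ(broken) = 7104 kJ
Bonds formed (products):
  C-C: 2 × 342 = 684
  C-H: 8 × 426 = 3408
  C=O: 2 × 827 = 1654
  O-H: 4 × 452 = 1808
  Σ(formed) = 7554 kJ
ΔH = Σ(broken) − Σ(formed) = 7104 − 7554 = −450 kJ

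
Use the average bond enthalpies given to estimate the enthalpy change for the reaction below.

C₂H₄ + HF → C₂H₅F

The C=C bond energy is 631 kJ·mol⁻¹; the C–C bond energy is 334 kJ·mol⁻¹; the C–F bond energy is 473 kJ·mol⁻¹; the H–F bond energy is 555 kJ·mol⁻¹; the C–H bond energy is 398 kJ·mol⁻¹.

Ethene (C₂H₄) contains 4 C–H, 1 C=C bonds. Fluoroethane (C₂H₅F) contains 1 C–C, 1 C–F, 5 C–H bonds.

Bonds broken (reactants):
  C–H: 4 × 398 = 1592
  C=C: 1 × 631 = 631
  H–F: 1 × 555 = 555
  Σ(broken) = 2778 kJ
Bonds formed (products):
  C–C: 1 × 334 = 334
  C–F: 1 × 473 = 473
  C–H: 5 × 398 = 1990
  Σ(formed) = 2797 kJ
ΔH = Σ(broken) − Σ(formed) = 2778 − 2797 = −19 kJ

ΔH ≈ −19 kJ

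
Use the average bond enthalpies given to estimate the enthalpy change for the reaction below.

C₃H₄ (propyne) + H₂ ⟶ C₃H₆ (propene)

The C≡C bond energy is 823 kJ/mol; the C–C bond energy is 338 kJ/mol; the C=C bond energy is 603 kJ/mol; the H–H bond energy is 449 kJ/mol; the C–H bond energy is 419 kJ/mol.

ΔH ≈ −169 kJ

Bonds broken (reactants):
  C≡C: 1 × 823 = 823
  C–C: 1 × 338 = 338
  C–H: 4 × 419 = 1676
  H–H: 1 × 449 = 449
  Σ(broken) = 3286 kJ
Bonds formed (products):
  C–C: 1 × 338 = 338
  C–H: 6 × 419 = 2514
  C=C: 1 × 603 = 603
  Σ(formed) = 3455 kJ
ΔH = Σ(broken) − Σ(formed) = 3286 − 3455 = −169 kJ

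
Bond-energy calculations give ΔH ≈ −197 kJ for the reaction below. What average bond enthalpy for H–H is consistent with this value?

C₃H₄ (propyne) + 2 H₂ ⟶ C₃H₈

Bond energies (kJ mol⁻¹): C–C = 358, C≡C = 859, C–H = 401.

D(H–H) ≈ 453 kJ/mol

Let D be the H–H bond energy.
Σ(broken) = 1×859 + 1×358 + 4×401 + 2×D = 2821 + 2D
Σ(formed) = 2×358 + 8×401 = 3924
ΔH = Σ(broken) − Σ(formed) = (2821 + 2D) − (3924) = −1103 + 2D
Setting this equal to −197 kJ gives 2D = 906, so D = 453 kJ/mol.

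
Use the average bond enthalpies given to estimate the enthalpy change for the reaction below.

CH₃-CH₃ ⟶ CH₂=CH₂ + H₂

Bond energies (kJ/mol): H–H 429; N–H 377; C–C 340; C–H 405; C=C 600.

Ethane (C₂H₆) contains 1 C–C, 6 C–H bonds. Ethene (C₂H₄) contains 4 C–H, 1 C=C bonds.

Bonds broken (reactants):
  C–C: 1 × 340 = 340
  C–H: 6 × 405 = 2430
  Σ(broken) = 2770 kJ
Bonds formed (products):
  C–H: 4 × 405 = 1620
  C=C: 1 × 600 = 600
  H–H: 1 × 429 = 429
  Σ(formed) = 2649 kJ
ΔH = Σ(broken) − Σ(formed) = 2770 − 2649 = +121 kJ

ΔH ≈ +121 kJ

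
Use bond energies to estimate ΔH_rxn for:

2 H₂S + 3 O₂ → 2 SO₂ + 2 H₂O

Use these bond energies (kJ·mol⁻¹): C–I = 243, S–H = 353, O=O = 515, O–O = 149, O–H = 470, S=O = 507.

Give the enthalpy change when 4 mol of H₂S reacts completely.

Bonds broken (reactants):
  O=O: 3 × 515 = 1545
  S–H: 4 × 353 = 1412
  Σ(broken) = 2957 kJ
Bonds formed (products):
  O–H: 4 × 470 = 1880
  S=O: 4 × 507 = 2028
  Σ(formed) = 3908 kJ
ΔH = Σ(broken) − Σ(formed) = 2957 − 3908 = −951 kJ
For 2× the reaction as written: 2 × (−951) = −1902 kJ

ΔH = −1902 kJ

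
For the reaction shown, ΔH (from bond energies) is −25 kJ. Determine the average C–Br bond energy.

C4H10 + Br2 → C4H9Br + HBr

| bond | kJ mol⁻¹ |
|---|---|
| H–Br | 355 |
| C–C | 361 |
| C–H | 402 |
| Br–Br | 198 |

Let D be the C–Br bond energy.
Σ(broken) = 1×198 + 3×361 + 10×402 = 5301
Σ(formed) = 1×D + 3×361 + 9×402 + 1×355 = 5056 + D
ΔH = Σ(broken) − Σ(formed) = (5301) − (5056 + D) = +245 − D
Setting this equal to −25 kJ gives D = 270 kJ/mol.

D(C–Br) ≈ 270 kJ/mol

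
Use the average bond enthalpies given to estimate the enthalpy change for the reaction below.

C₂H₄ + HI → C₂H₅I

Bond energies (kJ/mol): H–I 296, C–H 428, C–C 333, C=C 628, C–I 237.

Bonds broken (reactants):
  C–H: 4 × 428 = 1712
  C=C: 1 × 628 = 628
  H–I: 1 × 296 = 296
  Σ(broken) = 2636 kJ
Bonds formed (products):
  C–C: 1 × 333 = 333
  C–H: 5 × 428 = 2140
  C–I: 1 × 237 = 237
  Σ(formed) = 2710 kJ
ΔH = Σ(broken) − Σ(formed) = 2636 − 2710 = −74 kJ

ΔH ≈ −74 kJ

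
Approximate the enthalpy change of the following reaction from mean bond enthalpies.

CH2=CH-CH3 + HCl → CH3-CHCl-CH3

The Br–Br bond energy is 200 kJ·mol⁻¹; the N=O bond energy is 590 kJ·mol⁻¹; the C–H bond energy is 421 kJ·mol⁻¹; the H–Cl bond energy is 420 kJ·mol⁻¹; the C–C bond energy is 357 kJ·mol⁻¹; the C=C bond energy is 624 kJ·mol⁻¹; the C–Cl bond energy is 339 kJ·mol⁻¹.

Bonds broken (reactants):
  C–C: 1 × 357 = 357
  C–H: 6 × 421 = 2526
  C=C: 1 × 624 = 624
  H–Cl: 1 × 420 = 420
  Σ(broken) = 3927 kJ
Bonds formed (products):
  C–C: 2 × 357 = 714
  C–Cl: 1 × 339 = 339
  C–H: 7 × 421 = 2947
  Σ(formed) = 4000 kJ
ΔH = Σ(broken) − Σ(formed) = 3927 − 4000 = −73 kJ

ΔH ≈ −73 kJ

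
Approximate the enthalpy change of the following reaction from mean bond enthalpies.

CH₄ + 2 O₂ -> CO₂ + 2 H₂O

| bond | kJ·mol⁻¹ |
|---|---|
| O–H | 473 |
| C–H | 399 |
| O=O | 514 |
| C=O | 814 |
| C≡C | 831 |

ΔH ≈ −896 kJ

Bonds broken (reactants):
  C–H: 4 × 399 = 1596
  O=O: 2 × 514 = 1028
  Σ(broken) = 2624 kJ
Bonds formed (products):
  C=O: 2 × 814 = 1628
  O–H: 4 × 473 = 1892
  Σ(formed) = 3520 kJ
ΔH = Σ(broken) − Σ(formed) = 2624 − 3520 = −896 kJ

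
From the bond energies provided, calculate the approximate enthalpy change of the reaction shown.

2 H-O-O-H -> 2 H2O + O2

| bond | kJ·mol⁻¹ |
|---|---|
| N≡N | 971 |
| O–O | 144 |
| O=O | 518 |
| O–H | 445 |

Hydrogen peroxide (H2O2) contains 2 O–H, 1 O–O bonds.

ΔH ≈ −230 kJ

Bonds broken (reactants):
  O–H: 4 × 445 = 1780
  O–O: 2 × 144 = 288
  Σ(broken) = 2068 kJ
Bonds formed (products):
  O–H: 4 × 445 = 1780
  O=O: 1 × 518 = 518
  Σ(formed) = 2298 kJ
ΔH = Σ(broken) − Σ(formed) = 2068 − 2298 = −230 kJ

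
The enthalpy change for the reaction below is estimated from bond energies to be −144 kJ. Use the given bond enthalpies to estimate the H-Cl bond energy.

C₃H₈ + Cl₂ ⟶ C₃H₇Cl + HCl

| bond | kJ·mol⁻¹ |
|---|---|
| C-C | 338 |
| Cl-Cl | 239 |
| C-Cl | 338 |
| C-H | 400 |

D(H-Cl) ≈ 445 kJ/mol

Let D be the H-Cl bond energy.
Σ(broken) = 2×338 + 8×400 + 1×239 = 4115
Σ(formed) = 2×338 + 1×338 + 7×400 + 1×D = 3814 + D
ΔH = Σ(broken) − Σ(formed) = (4115) − (3814 + D) = +301 − D
Setting this equal to −144 kJ gives D = 445 kJ/mol.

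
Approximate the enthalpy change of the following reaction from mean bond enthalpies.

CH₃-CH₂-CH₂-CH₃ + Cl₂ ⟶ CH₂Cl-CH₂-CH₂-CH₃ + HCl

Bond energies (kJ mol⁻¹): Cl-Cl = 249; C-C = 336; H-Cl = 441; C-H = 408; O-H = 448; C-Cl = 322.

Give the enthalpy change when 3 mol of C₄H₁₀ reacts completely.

Bonds broken (reactants):
  C-C: 3 × 336 = 1008
  C-H: 10 × 408 = 4080
  Cl-Cl: 1 × 249 = 249
  Σ(broken) = 5337 kJ
Bonds formed (products):
  C-C: 3 × 336 = 1008
  C-Cl: 1 × 322 = 322
  C-H: 9 × 408 = 3672
  H-Cl: 1 × 441 = 441
  Σ(formed) = 5443 kJ
ΔH = Σ(broken) − Σ(formed) = 5337 − 5443 = −106 kJ
For 3× the reaction as written: 3 × (−106) = −318 kJ

ΔH = −318 kJ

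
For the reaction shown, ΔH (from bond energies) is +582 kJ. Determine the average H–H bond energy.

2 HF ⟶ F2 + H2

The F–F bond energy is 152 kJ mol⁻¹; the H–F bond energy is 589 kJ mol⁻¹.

Let D be the H–H bond energy.
Σ(broken) = 2×589 = 1178
Σ(formed) = 1×152 + 1×D = 152 + D
ΔH = Σ(broken) − Σ(formed) = (1178) − (152 + D) = +1026 − D
Setting this equal to +582 kJ gives D = 444 kJ/mol.

D(H–H) ≈ 444 kJ/mol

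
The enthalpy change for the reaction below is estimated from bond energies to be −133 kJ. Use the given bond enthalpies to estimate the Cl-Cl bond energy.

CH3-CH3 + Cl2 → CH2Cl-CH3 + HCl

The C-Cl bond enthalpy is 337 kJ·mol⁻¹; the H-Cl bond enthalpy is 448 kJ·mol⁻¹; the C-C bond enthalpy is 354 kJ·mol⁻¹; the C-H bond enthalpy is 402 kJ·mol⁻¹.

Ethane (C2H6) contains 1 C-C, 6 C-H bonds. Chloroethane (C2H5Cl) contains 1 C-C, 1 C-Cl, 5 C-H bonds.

D(Cl-Cl) ≈ 250 kJ/mol

Let D be the Cl-Cl bond energy.
Σ(broken) = 1×354 + 6×402 + 1×D = 2766 + D
Σ(formed) = 1×354 + 1×337 + 5×402 + 1×448 = 3149
ΔH = Σ(broken) − Σ(formed) = (2766 + D) − (3149) = −383 + D
Setting this equal to −133 kJ gives D = 250 kJ/mol.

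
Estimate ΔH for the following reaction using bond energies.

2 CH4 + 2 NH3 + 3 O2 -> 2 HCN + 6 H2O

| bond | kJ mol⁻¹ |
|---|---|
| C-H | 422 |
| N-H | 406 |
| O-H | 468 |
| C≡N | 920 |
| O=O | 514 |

Bonds broken (reactants):
  C-H: 8 × 422 = 3376
  N-H: 6 × 406 = 2436
  O=O: 3 × 514 = 1542
  Σ(broken) = 7354 kJ
Bonds formed (products):
  C≡N: 2 × 920 = 1840
  C-H: 2 × 422 = 844
  O-H: 12 × 468 = 5616
  Σ(formed) = 8300 kJ
ΔH = Σ(broken) − Σ(formed) = 7354 − 8300 = −946 kJ

ΔH ≈ −946 kJ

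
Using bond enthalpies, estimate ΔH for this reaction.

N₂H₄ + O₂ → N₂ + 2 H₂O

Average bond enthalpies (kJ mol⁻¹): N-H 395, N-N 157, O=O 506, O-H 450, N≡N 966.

Bonds broken (reactants):
  N-H: 4 × 395 = 1580
  N-N: 1 × 157 = 157
  O=O: 1 × 506 = 506
  Σ(broken) = 2243 kJ
Bonds formed (products):
  N≡N: 1 × 966 = 966
  O-H: 4 × 450 = 1800
  Σ(formed) = 2766 kJ
ΔH = Σ(broken) − Σ(formed) = 2243 − 2766 = −523 kJ

ΔH ≈ −523 kJ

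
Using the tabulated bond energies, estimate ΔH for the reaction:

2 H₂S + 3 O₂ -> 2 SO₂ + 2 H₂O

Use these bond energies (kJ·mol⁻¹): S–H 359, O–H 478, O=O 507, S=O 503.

Bonds broken (reactants):
  O=O: 3 × 507 = 1521
  S–H: 4 × 359 = 1436
  Σ(broken) = 2957 kJ
Bonds formed (products):
  O–H: 4 × 478 = 1912
  S=O: 4 × 503 = 2012
  Σ(formed) = 3924 kJ
ΔH = Σ(broken) − Σ(formed) = 2957 − 3924 = −967 kJ

ΔH ≈ −967 kJ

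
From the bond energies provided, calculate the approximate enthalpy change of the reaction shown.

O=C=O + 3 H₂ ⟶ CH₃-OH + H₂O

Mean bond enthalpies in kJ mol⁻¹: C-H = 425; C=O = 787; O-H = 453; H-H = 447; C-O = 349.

ΔH ≈ −68 kJ

Bonds broken (reactants):
  C=O: 2 × 787 = 1574
  H-H: 3 × 447 = 1341
  Σ(broken) = 2915 kJ
Bonds formed (products):
  C-H: 3 × 425 = 1275
  C-O: 1 × 349 = 349
  O-H: 3 × 453 = 1359
  Σ(formed) = 2983 kJ
ΔH = Σ(broken) − Σ(formed) = 2915 − 2983 = −68 kJ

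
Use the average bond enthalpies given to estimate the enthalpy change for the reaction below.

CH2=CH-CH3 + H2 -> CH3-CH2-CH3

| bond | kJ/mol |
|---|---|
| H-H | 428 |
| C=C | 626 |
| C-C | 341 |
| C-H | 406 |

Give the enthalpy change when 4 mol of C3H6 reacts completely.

Bonds broken (reactants):
  C-C: 1 × 341 = 341
  C-H: 6 × 406 = 2436
  C=C: 1 × 626 = 626
  H-H: 1 × 428 = 428
  Σ(broken) = 3831 kJ
Bonds formed (products):
  C-C: 2 × 341 = 682
  C-H: 8 × 406 = 3248
  Σ(formed) = 3930 kJ
ΔH = Σ(broken) − Σ(formed) = 3831 − 3930 = −99 kJ
For 4× the reaction as written: 4 × (−99) = −396 kJ

ΔH = −396 kJ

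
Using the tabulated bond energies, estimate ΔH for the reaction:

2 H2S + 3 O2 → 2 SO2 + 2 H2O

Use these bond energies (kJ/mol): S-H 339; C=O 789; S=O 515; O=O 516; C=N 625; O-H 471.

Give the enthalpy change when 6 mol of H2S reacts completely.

ΔH = −3120 kJ

Bonds broken (reactants):
  O=O: 3 × 516 = 1548
  S-H: 4 × 339 = 1356
  Σ(broken) = 2904 kJ
Bonds formed (products):
  O-H: 4 × 471 = 1884
  S=O: 4 × 515 = 2060
  Σ(formed) = 3944 kJ
ΔH = Σ(broken) − Σ(formed) = 2904 − 3944 = −1040 kJ
For 3× the reaction as written: 3 × (−1040) = −3120 kJ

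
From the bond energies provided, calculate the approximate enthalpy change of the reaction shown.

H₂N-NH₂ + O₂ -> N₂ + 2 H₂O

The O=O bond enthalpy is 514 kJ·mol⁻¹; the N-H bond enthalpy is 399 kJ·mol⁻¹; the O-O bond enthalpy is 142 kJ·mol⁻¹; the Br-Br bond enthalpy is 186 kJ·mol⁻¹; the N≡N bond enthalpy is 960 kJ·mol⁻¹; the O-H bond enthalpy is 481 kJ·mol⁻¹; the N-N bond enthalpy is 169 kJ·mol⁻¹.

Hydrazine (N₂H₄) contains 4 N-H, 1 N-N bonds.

ΔH ≈ −605 kJ

Bonds broken (reactants):
  N-H: 4 × 399 = 1596
  N-N: 1 × 169 = 169
  O=O: 1 × 514 = 514
  Σ(broken) = 2279 kJ
Bonds formed (products):
  N≡N: 1 × 960 = 960
  O-H: 4 × 481 = 1924
  Σ(formed) = 2884 kJ
ΔH = Σ(broken) − Σ(formed) = 2279 − 2884 = −605 kJ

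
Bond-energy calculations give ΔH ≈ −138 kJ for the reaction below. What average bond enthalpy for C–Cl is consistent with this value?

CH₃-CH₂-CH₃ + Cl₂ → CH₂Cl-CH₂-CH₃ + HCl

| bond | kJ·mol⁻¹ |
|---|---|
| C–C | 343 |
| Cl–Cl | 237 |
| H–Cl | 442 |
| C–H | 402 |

Let D be the C–Cl bond energy.
Σ(broken) = 2×343 + 8×402 + 1×237 = 4139
Σ(formed) = 2×343 + 1×D + 7×402 + 1×442 = 3942 + D
ΔH = Σ(broken) − Σ(formed) = (4139) − (3942 + D) = +197 − D
Setting this equal to −138 kJ gives D = 335 kJ/mol.

D(C–Cl) ≈ 335 kJ/mol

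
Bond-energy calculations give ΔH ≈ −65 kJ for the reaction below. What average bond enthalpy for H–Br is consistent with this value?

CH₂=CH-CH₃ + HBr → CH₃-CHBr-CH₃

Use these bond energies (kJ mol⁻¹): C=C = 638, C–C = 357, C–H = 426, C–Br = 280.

Let D be the H–Br bond energy.
Σ(broken) = 1×357 + 6×426 + 1×638 + 1×D = 3551 + D
Σ(formed) = 1×280 + 2×357 + 7×426 = 3976
ΔH = Σ(broken) − Σ(formed) = (3551 + D) − (3976) = −425 + D
Setting this equal to −65 kJ gives D = 360 kJ/mol.

D(H–Br) ≈ 360 kJ/mol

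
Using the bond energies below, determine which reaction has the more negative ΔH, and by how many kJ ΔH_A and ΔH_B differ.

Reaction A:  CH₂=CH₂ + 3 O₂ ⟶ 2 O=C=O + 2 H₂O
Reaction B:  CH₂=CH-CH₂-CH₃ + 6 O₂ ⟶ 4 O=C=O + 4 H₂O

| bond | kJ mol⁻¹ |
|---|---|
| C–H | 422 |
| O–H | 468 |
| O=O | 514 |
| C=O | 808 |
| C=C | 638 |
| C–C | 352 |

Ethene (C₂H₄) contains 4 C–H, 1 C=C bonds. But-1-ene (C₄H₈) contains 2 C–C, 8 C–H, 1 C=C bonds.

Reaction B, by 1170 kJ

Reaction A:
  Bonds broken (reactants):
    C–H: 4 × 422 = 1688
    C=C: 1 × 638 = 638
    O=O: 3 × 514 = 1542
    Σ(broken) = 3868 kJ
  Bonds formed (products):
    C=O: 4 × 808 = 3232
    O–H: 4 × 468 = 1872
    Σ(formed) = 5104 kJ
  ΔH_A = 3868 − 5104 = −1236 kJ
Reaction B:
  Bonds broken (reactants):
    C–C: 2 × 352 = 704
    C–H: 8 × 422 = 3376
    C=C: 1 × 638 = 638
    O=O: 6 × 514 = 3084
    Σ(broken) = 7802 kJ
  Bonds formed (products):
    C=O: 8 × 808 = 6464
    O–H: 8 × 468 = 3744
    Σ(formed) = 10208 kJ
  ΔH_B = 7802 − 10208 = −2406 kJ
ΔH_A − ΔH_B = +1170 kJ, so reaction B has the more negative ΔH; |ΔH_A − ΔH_B| = 1170 kJ.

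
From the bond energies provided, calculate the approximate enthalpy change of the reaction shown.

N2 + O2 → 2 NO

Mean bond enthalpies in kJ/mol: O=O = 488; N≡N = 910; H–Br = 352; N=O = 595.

ΔH ≈ +208 kJ

Bonds broken (reactants):
  N≡N: 1 × 910 = 910
  O=O: 1 × 488 = 488
  Σ(broken) = 1398 kJ
Bonds formed (products):
  N=O: 2 × 595 = 1190
  Σ(formed) = 1190 kJ
ΔH = Σ(broken) − Σ(formed) = 1398 − 1190 = +208 kJ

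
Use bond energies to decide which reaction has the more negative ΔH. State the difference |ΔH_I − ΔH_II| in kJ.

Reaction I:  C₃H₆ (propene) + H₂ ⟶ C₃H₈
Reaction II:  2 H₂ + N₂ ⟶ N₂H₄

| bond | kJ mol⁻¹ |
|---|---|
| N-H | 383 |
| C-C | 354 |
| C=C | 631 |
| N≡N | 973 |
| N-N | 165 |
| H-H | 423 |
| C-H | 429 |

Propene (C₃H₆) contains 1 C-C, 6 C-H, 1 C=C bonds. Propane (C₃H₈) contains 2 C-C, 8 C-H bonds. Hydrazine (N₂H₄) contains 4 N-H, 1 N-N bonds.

Reaction I, by 280 kJ

Reaction I:
  Bonds broken (reactants):
    C-C: 1 × 354 = 354
    C-H: 6 × 429 = 2574
    C=C: 1 × 631 = 631
    H-H: 1 × 423 = 423
    Σ(broken) = 3982 kJ
  Bonds formed (products):
    C-C: 2 × 354 = 708
    C-H: 8 × 429 = 3432
    Σ(formed) = 4140 kJ
  ΔH_I = 3982 − 4140 = −158 kJ
Reaction II:
  Bonds broken (reactants):
    H-H: 2 × 423 = 846
    N≡N: 1 × 973 = 973
    Σ(broken) = 1819 kJ
  Bonds formed (products):
    N-H: 4 × 383 = 1532
    N-N: 1 × 165 = 165
    Σ(formed) = 1697 kJ
  ΔH_II = 1819 − 1697 = +122 kJ
ΔH_I − ΔH_II = −280 kJ, so reaction I has the more negative ΔH; |ΔH_I − ΔH_II| = 280 kJ.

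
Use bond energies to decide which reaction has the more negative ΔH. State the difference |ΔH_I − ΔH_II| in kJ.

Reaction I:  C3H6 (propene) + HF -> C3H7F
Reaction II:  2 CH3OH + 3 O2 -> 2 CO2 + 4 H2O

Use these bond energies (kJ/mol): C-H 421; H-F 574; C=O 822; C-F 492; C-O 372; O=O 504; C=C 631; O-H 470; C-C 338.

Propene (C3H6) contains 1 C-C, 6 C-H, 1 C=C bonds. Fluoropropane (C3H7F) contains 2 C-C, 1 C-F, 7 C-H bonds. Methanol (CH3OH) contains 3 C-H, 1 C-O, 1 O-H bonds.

Reaction I:
  Bonds broken (reactants):
    C-C: 1 × 338 = 338
    C-H: 6 × 421 = 2526
    C=C: 1 × 631 = 631
    H-F: 1 × 574 = 574
    Σ(broken) = 4069 kJ
  Bonds formed (products):
    C-C: 2 × 338 = 676
    C-F: 1 × 492 = 492
    C-H: 7 × 421 = 2947
    Σ(formed) = 4115 kJ
  ΔH_I = 4069 − 4115 = −46 kJ
Reaction II:
  Bonds broken (reactants):
    C-H: 6 × 421 = 2526
    C-O: 2 × 372 = 744
    O-H: 2 × 470 = 940
    O=O: 3 × 504 = 1512
    Σ(broken) = 5722 kJ
  Bonds formed (products):
    C=O: 4 × 822 = 3288
    O-H: 8 × 470 = 3760
    Σ(formed) = 7048 kJ
  ΔH_II = 5722 − 7048 = −1326 kJ
ΔH_I − ΔH_II = +1280 kJ, so reaction II has the more negative ΔH; |ΔH_I − ΔH_II| = 1280 kJ.

Reaction II, by 1280 kJ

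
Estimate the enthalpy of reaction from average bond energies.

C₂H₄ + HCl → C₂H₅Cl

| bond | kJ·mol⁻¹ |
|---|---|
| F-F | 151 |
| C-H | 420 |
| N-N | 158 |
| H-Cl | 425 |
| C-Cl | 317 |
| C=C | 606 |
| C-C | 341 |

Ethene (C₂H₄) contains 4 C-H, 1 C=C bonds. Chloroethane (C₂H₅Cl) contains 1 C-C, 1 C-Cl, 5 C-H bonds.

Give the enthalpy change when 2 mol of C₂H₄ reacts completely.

Bonds broken (reactants):
  C-H: 4 × 420 = 1680
  C=C: 1 × 606 = 606
  H-Cl: 1 × 425 = 425
  Σ(broken) = 2711 kJ
Bonds formed (products):
  C-C: 1 × 341 = 341
  C-Cl: 1 × 317 = 317
  C-H: 5 × 420 = 2100
  Σ(formed) = 2758 kJ
ΔH = Σ(broken) − Σ(formed) = 2711 − 2758 = −47 kJ
For 2× the reaction as written: 2 × (−47) = −94 kJ

ΔH = −94 kJ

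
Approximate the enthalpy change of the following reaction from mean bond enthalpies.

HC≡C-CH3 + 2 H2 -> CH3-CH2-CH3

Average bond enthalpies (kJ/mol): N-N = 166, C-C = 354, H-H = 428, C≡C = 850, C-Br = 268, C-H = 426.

ΔH ≈ −352 kJ

Bonds broken (reactants):
  C≡C: 1 × 850 = 850
  C-C: 1 × 354 = 354
  C-H: 4 × 426 = 1704
  H-H: 2 × 428 = 856
  Σ(broken) = 3764 kJ
Bonds formed (products):
  C-C: 2 × 354 = 708
  C-H: 8 × 426 = 3408
  Σ(formed) = 4116 kJ
ΔH = Σ(broken) − Σ(formed) = 3764 − 4116 = −352 kJ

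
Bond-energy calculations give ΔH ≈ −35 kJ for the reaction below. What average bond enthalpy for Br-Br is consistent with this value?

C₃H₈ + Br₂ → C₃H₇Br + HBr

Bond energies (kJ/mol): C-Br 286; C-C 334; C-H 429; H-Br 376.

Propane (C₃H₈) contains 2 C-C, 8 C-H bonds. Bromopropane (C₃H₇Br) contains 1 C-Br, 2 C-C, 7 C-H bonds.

Let D be the Br-Br bond energy.
Σ(broken) = 1×D + 2×334 + 8×429 = 4100 + D
Σ(formed) = 1×286 + 2×334 + 7×429 + 1×376 = 4333
ΔH = Σ(broken) − Σ(formed) = (4100 + D) − (4333) = −233 + D
Setting this equal to −35 kJ gives D = 198 kJ/mol.

D(Br-Br) ≈ 198 kJ/mol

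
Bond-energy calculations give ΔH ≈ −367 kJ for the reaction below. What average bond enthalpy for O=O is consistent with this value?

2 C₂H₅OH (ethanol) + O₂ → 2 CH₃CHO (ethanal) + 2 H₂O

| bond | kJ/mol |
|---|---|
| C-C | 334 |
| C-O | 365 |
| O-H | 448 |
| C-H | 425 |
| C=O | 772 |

Let D be the O=O bond energy.
Σ(broken) = 2×334 + 10×425 + 2×365 + 2×448 + 1×D = 6544 + D
Σ(formed) = 2×334 + 8×425 + 2×772 + 4×448 = 7404
ΔH = Σ(broken) − Σ(formed) = (6544 + D) − (7404) = −860 + D
Setting this equal to −367 kJ gives D = 493 kJ/mol.

D(O=O) ≈ 493 kJ/mol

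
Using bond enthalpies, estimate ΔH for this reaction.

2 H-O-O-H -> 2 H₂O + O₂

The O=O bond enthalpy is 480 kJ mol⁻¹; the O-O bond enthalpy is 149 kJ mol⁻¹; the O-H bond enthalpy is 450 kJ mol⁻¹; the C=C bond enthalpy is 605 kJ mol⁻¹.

Bonds broken (reactants):
  O-H: 4 × 450 = 1800
  O-O: 2 × 149 = 298
  Σ(broken) = 2098 kJ
Bonds formed (products):
  O-H: 4 × 450 = 1800
  O=O: 1 × 480 = 480
  Σ(formed) = 2280 kJ
ΔH = Σ(broken) − Σ(formed) = 2098 − 2280 = −182 kJ

ΔH ≈ −182 kJ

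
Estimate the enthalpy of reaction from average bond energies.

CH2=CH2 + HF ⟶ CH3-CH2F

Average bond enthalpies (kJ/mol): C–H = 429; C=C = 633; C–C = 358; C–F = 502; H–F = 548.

ΔH ≈ −108 kJ

Bonds broken (reactants):
  C–H: 4 × 429 = 1716
  C=C: 1 × 633 = 633
  H–F: 1 × 548 = 548
  Σ(broken) = 2897 kJ
Bonds formed (products):
  C–C: 1 × 358 = 358
  C–F: 1 × 502 = 502
  C–H: 5 × 429 = 2145
  Σ(formed) = 3005 kJ
ΔH = Σ(broken) − Σ(formed) = 2897 − 3005 = −108 kJ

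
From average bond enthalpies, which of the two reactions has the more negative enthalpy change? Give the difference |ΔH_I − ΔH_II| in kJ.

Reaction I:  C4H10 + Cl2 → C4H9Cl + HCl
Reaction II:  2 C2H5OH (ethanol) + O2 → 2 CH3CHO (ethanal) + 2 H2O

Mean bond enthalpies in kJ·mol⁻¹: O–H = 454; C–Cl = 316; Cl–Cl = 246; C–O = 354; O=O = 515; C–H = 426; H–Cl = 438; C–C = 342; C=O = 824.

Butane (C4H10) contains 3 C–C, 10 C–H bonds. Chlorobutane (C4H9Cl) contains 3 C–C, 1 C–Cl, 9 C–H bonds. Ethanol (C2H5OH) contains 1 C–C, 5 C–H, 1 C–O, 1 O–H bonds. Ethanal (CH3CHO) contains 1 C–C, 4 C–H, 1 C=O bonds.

Reaction I:
  Bonds broken (reactants):
    C–C: 3 × 342 = 1026
    C–H: 10 × 426 = 4260
    Cl–Cl: 1 × 246 = 246
    Σ(broken) = 5532 kJ
  Bonds formed (products):
    C–C: 3 × 342 = 1026
    C–Cl: 1 × 316 = 316
    C–H: 9 × 426 = 3834
    H–Cl: 1 × 438 = 438
    Σ(formed) = 5614 kJ
  ΔH_I = 5532 − 5614 = −82 kJ
Reaction II:
  Bonds broken (reactants):
    C–C: 2 × 342 = 684
    C–H: 10 × 426 = 4260
    C–O: 2 × 354 = 708
    O–H: 2 × 454 = 908
    O=O: 1 × 515 = 515
    Σ(broken) = 7075 kJ
  Bonds formed (products):
    C–C: 2 × 342 = 684
    C–H: 8 × 426 = 3408
    C=O: 2 × 824 = 1648
    O–H: 4 × 454 = 1816
    Σ(formed) = 7556 kJ
  ΔH_II = 7075 − 7556 = −481 kJ
ΔH_I − ΔH_II = +399 kJ, so reaction II has the more negative ΔH; |ΔH_I − ΔH_II| = 399 kJ.

Reaction II, by 399 kJ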